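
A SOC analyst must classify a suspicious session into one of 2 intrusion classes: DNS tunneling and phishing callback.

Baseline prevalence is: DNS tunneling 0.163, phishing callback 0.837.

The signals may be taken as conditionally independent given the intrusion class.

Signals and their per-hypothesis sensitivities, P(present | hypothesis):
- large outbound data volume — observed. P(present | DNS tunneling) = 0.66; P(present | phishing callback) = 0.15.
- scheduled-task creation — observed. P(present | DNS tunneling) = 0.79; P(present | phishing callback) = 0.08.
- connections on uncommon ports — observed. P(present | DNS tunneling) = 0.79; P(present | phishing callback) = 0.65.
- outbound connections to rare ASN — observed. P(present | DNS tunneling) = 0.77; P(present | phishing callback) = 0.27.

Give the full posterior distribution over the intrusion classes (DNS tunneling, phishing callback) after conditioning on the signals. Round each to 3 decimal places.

0.967, 0.033

For each hypothesis, the unnormalized posterior weight is prior × product of the signal likelihoods:
  DNS tunneling: 0.163 × 0.66 × 0.79 × 0.79 × 0.77 = 0.051698
  phishing callback: 0.837 × 0.15 × 0.08 × 0.65 × 0.27 = 0.0017627
Marginal likelihood of the evidence = 0.053461.
P(DNS tunneling | evidence) = 0.051698 / 0.053461 ≈ 0.967
P(phishing callback | evidence) = 0.0017627 / 0.053461 ≈ 0.033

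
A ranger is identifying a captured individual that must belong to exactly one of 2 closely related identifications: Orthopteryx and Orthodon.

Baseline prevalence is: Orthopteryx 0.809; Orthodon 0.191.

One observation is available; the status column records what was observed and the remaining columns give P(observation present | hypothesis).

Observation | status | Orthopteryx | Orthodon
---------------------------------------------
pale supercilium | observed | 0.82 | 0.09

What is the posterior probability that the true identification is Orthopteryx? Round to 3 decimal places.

Multiply each prior by the likelihood of the observation:
  Orthopteryx: 0.809 × 0.82 = 0.66338
  Orthodon: 0.191 × 0.09 = 0.01719
Normalizing constant Z = 0.66338 + 0.01719 = 0.68057.
P(Orthopteryx | evidence) = 0.66338 / 0.68057 ≈ 0.975.

0.975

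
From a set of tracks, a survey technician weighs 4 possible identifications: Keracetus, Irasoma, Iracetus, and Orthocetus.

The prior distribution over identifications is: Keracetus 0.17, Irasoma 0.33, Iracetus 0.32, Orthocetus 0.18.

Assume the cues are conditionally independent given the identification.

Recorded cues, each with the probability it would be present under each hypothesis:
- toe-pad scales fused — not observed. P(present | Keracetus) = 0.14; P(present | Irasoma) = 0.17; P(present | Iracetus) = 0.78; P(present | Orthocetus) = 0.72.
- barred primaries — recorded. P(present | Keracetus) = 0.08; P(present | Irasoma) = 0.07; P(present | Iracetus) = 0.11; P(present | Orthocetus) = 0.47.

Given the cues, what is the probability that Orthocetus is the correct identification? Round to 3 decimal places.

By Bayes' rule with conditional independence, the unnormalized weight for each hypothesis is prior × ∏ likelihoods (using 1 − P(present | H) for each absent cue):
  Keracetus: 0.17 × (1 − 0.14) × 0.08 = 0.011696
  Irasoma: 0.33 × (1 − 0.17) × 0.07 = 0.019173
  Iracetus: 0.32 × (1 − 0.78) × 0.11 = 0.007744
  Orthocetus: 0.18 × (1 − 0.72) × 0.47 = 0.023688
Normalizing constant Z = 0.011696 + 0.019173 + 0.007744 + 0.023688 = 0.062301.
P(Orthocetus | evidence) = 0.023688 / 0.062301 ≈ 0.380.

0.380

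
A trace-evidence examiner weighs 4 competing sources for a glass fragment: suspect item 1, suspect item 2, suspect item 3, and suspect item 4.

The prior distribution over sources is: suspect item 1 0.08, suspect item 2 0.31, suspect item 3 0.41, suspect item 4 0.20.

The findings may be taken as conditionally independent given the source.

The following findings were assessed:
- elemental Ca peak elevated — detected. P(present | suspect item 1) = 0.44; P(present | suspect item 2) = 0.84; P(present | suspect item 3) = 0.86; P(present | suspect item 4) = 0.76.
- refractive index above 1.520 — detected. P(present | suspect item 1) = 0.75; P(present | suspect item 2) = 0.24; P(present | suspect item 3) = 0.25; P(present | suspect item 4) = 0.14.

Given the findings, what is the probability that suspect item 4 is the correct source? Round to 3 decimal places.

For each hypothesis, the unnormalized posterior weight is prior × product of the finding likelihoods:
  suspect item 1: 0.08 × 0.44 × 0.75 = 0.0264
  suspect item 2: 0.31 × 0.84 × 0.24 = 0.062496
  suspect item 3: 0.41 × 0.86 × 0.25 = 0.08815
  suspect item 4: 0.20 × 0.76 × 0.14 = 0.02128
Marginal likelihood of the evidence = 0.19833.
P(suspect item 4 | evidence) = 0.02128 / 0.19833 ≈ 0.107.

0.107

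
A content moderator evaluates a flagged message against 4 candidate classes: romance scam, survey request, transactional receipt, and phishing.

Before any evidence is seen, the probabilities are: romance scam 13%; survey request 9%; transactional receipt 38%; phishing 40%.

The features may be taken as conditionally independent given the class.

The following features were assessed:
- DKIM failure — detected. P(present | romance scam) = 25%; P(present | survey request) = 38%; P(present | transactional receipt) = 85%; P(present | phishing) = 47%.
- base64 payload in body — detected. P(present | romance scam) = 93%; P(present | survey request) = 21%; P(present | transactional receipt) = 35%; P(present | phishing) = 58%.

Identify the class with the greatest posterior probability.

transactional receipt

Multiply each prior by the joint likelihood of the feature pattern:
  romance scam: 0.13 × 0.25 × 0.93 = 0.030225
  survey request: 0.09 × 0.38 × 0.21 = 0.007182
  transactional receipt: 0.38 × 0.85 × 0.35 = 0.11305
  phishing: 0.40 × 0.47 × 0.58 = 0.10904
Normalizing constant Z = 0.030225 + 0.007182 + 0.11305 + 0.10904 = 0.2595.
P(romance scam | evidence) ≈ 0.030225 / 0.2595 ≈ 0.116
P(survey request | evidence) ≈ 0.007182 / 0.2595 ≈ 0.028
P(transactional receipt | evidence) ≈ 0.11305 / 0.2595 ≈ 0.436
P(phishing | evidence) ≈ 0.10904 / 0.2595 ≈ 0.420
The largest is 0.436, so transactional receipt is most probable.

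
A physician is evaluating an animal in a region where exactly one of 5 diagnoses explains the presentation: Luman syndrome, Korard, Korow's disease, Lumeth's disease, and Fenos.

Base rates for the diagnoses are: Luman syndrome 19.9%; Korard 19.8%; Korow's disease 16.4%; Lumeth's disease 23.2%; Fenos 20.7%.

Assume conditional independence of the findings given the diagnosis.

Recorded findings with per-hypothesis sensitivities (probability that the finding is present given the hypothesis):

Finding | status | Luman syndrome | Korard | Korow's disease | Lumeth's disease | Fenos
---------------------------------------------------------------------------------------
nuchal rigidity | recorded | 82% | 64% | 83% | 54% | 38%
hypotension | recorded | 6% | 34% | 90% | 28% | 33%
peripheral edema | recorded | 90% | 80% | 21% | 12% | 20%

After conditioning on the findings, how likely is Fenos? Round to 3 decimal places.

0.066

For each hypothesis, the unnormalized posterior weight is prior × product of the finding likelihoods:
  Luman syndrome: 0.199 × 0.82 × 0.06 × 0.90 = 0.0088117
  Korard: 0.198 × 0.64 × 0.34 × 0.80 = 0.034468
  Korow's disease: 0.164 × 0.83 × 0.90 × 0.21 = 0.025727
  Lumeth's disease: 0.232 × 0.54 × 0.28 × 0.12 = 0.0042094
  Fenos: 0.207 × 0.38 × 0.33 × 0.20 = 0.0051916
Marginal likelihood of the evidence = 0.078407.
P(Fenos | evidence) = 0.0051916 / 0.078407 ≈ 0.066.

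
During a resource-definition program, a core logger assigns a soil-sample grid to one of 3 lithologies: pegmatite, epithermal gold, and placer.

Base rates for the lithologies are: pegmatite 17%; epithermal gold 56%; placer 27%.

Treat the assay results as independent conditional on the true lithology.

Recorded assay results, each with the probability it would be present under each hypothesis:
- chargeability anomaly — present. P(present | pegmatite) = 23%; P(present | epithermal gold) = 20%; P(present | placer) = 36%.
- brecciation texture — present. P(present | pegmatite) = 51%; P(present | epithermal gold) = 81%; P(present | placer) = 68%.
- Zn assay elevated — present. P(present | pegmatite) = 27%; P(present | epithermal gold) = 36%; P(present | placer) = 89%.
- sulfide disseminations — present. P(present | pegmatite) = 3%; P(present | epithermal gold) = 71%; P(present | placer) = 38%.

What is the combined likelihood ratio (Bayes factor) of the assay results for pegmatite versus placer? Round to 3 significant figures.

0.0115

The Bayes factor is the ratio of the joint likelihoods of the assay result pattern under the two hypotheses.
  pegmatite: 0.23 × 0.51 × 0.27 × 0.03 = 0.00095013
  placer: 0.36 × 0.68 × 0.89 × 0.38 = 0.082791
Bayes factor = 0.00095013 / 0.082791 ≈ 0.0115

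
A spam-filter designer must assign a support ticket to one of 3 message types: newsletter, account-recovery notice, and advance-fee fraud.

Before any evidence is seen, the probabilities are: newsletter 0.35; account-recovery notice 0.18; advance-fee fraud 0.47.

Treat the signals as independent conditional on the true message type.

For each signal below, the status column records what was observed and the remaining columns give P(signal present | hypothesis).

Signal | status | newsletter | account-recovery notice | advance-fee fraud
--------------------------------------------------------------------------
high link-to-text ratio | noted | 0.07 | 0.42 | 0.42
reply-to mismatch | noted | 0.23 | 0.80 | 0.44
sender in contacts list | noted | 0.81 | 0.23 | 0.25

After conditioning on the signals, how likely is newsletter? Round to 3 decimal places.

0.114

By Bayes' rule with conditional independence, the unnormalized weight for each hypothesis is prior × ∏ likelihoods:
  newsletter: 0.35 × 0.07 × 0.23 × 0.81 = 0.0045644
  account-recovery notice: 0.18 × 0.42 × 0.80 × 0.23 = 0.01391
  advance-fee fraud: 0.47 × 0.42 × 0.44 × 0.25 = 0.021714
Normalizing constant Z = 0.0045644 + 0.01391 + 0.021714 = 0.040189.
P(newsletter | evidence) = 0.0045644 / 0.040189 ≈ 0.114.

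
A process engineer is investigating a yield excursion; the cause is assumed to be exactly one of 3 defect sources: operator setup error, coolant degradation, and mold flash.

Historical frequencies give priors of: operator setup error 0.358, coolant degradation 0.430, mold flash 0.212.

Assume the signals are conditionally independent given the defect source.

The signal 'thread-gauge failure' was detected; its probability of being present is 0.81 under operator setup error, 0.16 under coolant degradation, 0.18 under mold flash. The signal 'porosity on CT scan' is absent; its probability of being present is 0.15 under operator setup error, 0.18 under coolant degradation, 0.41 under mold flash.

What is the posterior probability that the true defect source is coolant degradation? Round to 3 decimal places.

Multiply each prior by the joint likelihood of the signal pattern (using 1 − P(present | H) for each absent signal):
  operator setup error: 0.358 × 0.81 × (1 − 0.15) = 0.24648
  coolant degradation: 0.430 × 0.16 × (1 − 0.18) = 0.056416
  mold flash: 0.212 × 0.18 × (1 − 0.41) = 0.022514
The unnormalized weights sum to 0.32541.
P(coolant degradation | evidence) = 0.056416 / 0.32541 ≈ 0.173.

0.173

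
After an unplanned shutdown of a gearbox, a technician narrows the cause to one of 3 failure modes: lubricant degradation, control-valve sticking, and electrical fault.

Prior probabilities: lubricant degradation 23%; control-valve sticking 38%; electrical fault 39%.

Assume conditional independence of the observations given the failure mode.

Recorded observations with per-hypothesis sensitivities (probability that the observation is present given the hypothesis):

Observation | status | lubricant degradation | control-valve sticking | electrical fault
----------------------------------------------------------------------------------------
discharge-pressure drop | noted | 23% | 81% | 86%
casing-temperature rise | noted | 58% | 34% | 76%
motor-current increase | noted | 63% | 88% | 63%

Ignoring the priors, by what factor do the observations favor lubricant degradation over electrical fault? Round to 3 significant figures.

0.204

Take the product of per-observation likelihoods under each hypothesis, then divide.
  lubricant degradation: 0.23 × 0.58 × 0.63 = 0.084042
  electrical fault: 0.86 × 0.76 × 0.63 = 0.41177
Bayes factor = 0.084042 / 0.41177 ≈ 0.204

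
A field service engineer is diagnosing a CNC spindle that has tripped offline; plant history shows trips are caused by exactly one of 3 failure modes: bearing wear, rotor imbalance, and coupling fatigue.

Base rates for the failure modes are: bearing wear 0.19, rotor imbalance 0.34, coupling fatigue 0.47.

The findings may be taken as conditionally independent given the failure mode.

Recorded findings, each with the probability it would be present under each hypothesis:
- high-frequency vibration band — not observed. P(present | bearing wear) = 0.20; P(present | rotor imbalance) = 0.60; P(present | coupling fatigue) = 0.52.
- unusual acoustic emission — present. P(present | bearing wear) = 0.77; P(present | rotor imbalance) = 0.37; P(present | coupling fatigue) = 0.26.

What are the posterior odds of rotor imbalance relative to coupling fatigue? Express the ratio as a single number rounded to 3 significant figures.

Posterior odds equal prior odds times the likelihood ratio; only the two competing hypotheses matter (using 1 − P(present | H) for each absent finding).
  rotor imbalance: 0.34 × (1 − 0.60) × 0.37 = 0.05032
  coupling fatigue: 0.47 × (1 − 0.52) × 0.26 = 0.058656
Posterior odds = 0.05032 / 0.058656 ≈ 0.858.

0.858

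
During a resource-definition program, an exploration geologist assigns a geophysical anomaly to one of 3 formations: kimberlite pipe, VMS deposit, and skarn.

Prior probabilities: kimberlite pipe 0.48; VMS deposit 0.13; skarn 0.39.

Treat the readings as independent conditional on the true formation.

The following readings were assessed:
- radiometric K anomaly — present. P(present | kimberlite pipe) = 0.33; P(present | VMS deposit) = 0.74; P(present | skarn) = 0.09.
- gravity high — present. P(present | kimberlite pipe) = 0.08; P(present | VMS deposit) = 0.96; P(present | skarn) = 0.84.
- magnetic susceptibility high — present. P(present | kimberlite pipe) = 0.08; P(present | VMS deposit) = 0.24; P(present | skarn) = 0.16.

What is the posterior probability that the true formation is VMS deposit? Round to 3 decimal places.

0.795

Multiply each prior by the joint likelihood of the reading pattern:
  kimberlite pipe: 0.48 × 0.33 × 0.08 × 0.08 = 0.0010138
  VMS deposit: 0.13 × 0.74 × 0.96 × 0.24 = 0.022164
  skarn: 0.39 × 0.09 × 0.84 × 0.16 = 0.0047174
Normalizing constant Z = 0.0010138 + 0.022164 + 0.0047174 = 0.027896.
P(VMS deposit | evidence) = 0.022164 / 0.027896 ≈ 0.795.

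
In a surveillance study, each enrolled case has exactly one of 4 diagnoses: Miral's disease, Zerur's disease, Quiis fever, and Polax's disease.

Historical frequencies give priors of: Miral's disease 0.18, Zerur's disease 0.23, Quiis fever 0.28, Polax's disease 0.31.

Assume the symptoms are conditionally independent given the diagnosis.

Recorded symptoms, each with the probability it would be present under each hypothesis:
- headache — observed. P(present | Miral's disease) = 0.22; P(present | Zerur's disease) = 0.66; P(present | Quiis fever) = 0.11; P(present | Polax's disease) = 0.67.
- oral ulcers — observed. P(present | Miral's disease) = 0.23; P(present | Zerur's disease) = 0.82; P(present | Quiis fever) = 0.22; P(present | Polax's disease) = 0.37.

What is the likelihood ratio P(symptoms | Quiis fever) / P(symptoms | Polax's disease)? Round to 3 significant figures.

Joint likelihood of the symptom pattern under each hypothesis:
  Quiis fever: 0.11 × 0.22 = 0.0242
  Polax's disease: 0.67 × 0.37 = 0.2479
Bayes factor = 0.0242 / 0.2479 ≈ 0.0976

0.0976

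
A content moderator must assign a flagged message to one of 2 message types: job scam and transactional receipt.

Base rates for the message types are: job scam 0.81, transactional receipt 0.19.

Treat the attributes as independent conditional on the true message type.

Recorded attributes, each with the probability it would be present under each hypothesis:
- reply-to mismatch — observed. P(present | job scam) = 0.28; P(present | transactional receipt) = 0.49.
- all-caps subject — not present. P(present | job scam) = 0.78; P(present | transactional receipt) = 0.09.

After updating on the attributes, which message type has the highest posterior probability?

Multiply each prior by the joint likelihood of the attribute pattern (using 1 − P(present | H) for each absent attribute):
  job scam: 0.81 × 0.28 × (1 − 0.78) = 0.049896
  transactional receipt: 0.19 × 0.49 × (1 − 0.09) = 0.084721
Normalizing constant Z = 0.049896 + 0.084721 = 0.13462.
P(job scam | evidence) ≈ 0.049896 / 0.13462 ≈ 0.371
P(transactional receipt | evidence) ≈ 0.084721 / 0.13462 ≈ 0.629
The largest is 0.629, so transactional receipt is most probable.

transactional receipt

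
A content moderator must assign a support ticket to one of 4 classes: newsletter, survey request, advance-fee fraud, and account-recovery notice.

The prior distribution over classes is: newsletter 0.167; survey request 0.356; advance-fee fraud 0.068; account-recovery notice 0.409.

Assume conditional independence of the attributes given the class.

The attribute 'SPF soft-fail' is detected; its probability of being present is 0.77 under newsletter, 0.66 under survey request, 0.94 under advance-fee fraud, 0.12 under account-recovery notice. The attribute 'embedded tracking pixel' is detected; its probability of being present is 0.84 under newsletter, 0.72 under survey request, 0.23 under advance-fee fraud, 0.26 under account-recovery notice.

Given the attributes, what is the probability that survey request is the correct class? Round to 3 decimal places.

For each hypothesis, the unnormalized posterior weight is prior × product of the attribute likelihoods:
  newsletter: 0.167 × 0.77 × 0.84 = 0.10802
  survey request: 0.356 × 0.66 × 0.72 = 0.16917
  advance-fee fraud: 0.068 × 0.94 × 0.23 = 0.014702
  account-recovery notice: 0.409 × 0.12 × 0.26 = 0.012761
Normalizing constant Z = 0.10802 + 0.16917 + 0.014702 + 0.012761 = 0.30465.
P(survey request | evidence) = 0.16917 / 0.30465 ≈ 0.555.

0.555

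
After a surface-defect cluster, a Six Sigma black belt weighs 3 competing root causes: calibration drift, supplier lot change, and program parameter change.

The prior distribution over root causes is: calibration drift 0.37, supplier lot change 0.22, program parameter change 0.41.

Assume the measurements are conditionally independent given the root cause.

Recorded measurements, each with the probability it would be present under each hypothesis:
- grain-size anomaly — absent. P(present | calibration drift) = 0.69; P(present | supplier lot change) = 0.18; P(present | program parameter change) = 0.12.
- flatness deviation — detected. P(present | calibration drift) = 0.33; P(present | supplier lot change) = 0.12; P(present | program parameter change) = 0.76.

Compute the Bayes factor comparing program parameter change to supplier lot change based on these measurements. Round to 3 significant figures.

Joint likelihood of the measurement pattern under each hypothesis (using 1 − P(present | H) for each absent measurement):
  program parameter change: (1 − 0.12) × 0.76 = 0.6688
  supplier lot change: (1 − 0.18) × 0.12 = 0.0984
Bayes factor = 0.6688 / 0.0984 ≈ 6.80

6.80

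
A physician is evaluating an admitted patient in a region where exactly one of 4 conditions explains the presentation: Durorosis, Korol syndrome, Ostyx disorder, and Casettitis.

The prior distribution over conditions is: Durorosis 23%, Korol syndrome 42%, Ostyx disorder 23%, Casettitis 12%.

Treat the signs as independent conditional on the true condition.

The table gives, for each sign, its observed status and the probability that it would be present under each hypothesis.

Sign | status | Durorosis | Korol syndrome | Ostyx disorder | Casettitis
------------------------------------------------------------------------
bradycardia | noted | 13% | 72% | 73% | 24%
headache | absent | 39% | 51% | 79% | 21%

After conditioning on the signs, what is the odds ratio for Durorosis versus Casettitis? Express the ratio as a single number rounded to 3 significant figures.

The normalizing constant cancels in an odds ratio, so compute prior × likelihood for the two hypotheses only (using 1 − P(present | H) for each absent sign):
  Durorosis: 0.23 × 0.13 × (1 − 0.39) = 0.018239
  Casettitis: 0.12 × 0.24 × (1 − 0.21) = 0.022752
Odds(Durorosis : Casettitis) = 0.018239 / 0.022752 ≈ 0.802.

0.802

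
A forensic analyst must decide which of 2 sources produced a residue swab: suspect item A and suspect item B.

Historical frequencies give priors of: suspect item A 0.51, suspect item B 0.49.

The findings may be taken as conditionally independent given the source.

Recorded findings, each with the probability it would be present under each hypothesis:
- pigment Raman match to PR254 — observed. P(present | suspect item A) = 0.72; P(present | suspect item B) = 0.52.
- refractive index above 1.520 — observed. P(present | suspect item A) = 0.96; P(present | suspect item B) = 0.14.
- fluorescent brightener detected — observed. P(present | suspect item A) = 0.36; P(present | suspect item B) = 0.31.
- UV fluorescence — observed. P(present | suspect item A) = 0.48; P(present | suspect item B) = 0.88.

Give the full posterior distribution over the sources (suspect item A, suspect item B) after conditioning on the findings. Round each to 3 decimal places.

0.862, 0.138

By Bayes' rule with conditional independence, the unnormalized weight for each hypothesis is prior × ∏ likelihoods:
  suspect item A: 0.51 × 0.72 × 0.96 × 0.36 × 0.48 = 0.060914
  suspect item B: 0.49 × 0.52 × 0.14 × 0.31 × 0.88 = 0.0097313
Normalizing constant Z = 0.060914 + 0.0097313 = 0.070645.
P(suspect item A | evidence) = 0.060914 / 0.070645 ≈ 0.862
P(suspect item B | evidence) = 0.0097313 / 0.070645 ≈ 0.138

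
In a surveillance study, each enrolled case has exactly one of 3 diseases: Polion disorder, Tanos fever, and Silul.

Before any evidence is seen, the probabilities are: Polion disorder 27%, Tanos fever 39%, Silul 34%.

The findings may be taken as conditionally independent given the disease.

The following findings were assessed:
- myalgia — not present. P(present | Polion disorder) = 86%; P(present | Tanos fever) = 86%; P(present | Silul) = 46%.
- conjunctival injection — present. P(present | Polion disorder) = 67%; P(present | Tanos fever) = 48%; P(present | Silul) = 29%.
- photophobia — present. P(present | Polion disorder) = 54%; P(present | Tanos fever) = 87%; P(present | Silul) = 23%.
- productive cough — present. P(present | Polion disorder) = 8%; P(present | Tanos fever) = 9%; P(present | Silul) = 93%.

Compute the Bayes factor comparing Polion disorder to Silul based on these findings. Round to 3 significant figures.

0.121

Joint likelihood of the evidence pattern under each hypothesis (using 1 − P(present | H) for each absent finding):
  Polion disorder: (1 − 0.86) × 0.67 × 0.54 × 0.08 = 0.0040522
  Silul: (1 − 0.46) × 0.29 × 0.23 × 0.93 = 0.033497
Bayes factor = 0.0040522 / 0.033497 ≈ 0.121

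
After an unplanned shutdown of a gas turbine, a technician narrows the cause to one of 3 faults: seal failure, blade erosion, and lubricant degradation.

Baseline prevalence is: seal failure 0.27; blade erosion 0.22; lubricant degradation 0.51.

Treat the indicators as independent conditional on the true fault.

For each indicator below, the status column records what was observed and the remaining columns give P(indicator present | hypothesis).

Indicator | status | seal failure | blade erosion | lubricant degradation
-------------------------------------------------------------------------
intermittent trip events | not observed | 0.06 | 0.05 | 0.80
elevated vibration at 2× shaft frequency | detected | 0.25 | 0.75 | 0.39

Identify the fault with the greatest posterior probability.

Multiply each prior by the joint likelihood of the indicator pattern (using 1 − P(present | H) for each absent indicator):
  seal failure: 0.27 × (1 − 0.06) × 0.25 = 0.06345
  blade erosion: 0.22 × (1 − 0.05) × 0.75 = 0.15675
  lubricant degradation: 0.51 × (1 − 0.80) × 0.39 = 0.03978
Normalizing constant Z = 0.06345 + 0.15675 + 0.03978 = 0.25998.
P(seal failure | evidence) ≈ 0.06345 / 0.25998 ≈ 0.244
P(blade erosion | evidence) ≈ 0.15675 / 0.25998 ≈ 0.603
P(lubricant degradation | evidence) ≈ 0.03978 / 0.25998 ≈ 0.153
The largest is 0.603, so blade erosion is most probable.

blade erosion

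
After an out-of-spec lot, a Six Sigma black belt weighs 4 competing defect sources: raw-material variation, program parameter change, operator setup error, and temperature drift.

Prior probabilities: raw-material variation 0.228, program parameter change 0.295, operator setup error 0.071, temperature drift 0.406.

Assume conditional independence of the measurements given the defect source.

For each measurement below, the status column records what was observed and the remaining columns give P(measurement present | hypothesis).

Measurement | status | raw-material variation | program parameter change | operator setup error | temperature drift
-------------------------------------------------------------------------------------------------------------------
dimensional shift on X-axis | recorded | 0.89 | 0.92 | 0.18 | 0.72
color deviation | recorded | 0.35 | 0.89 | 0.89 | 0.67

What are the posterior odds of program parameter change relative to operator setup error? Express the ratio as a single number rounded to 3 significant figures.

21.2

Unnormalized posterior weight (prior times the measurement likelihoods) for each of the two hypotheses:
  program parameter change: 0.295 × 0.92 × 0.89 = 0.24155
  operator setup error: 0.071 × 0.18 × 0.89 = 0.011374
Odds(program parameter change : operator setup error) = 0.24155 / 0.011374 ≈ 21.2.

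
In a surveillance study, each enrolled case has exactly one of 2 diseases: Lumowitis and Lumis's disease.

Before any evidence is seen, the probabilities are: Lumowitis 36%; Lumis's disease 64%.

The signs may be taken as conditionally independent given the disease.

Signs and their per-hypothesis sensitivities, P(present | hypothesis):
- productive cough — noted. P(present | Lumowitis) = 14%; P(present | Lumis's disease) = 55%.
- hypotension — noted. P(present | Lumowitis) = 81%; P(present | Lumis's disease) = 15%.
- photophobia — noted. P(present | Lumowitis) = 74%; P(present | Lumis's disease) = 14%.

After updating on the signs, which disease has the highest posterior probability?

By Bayes' rule with conditional independence, the unnormalized weight for each hypothesis is prior × ∏ likelihoods:
  Lumowitis: 0.36 × 0.14 × 0.81 × 0.74 = 0.03021
  Lumis's disease: 0.64 × 0.55 × 0.15 × 0.14 = 0.007392
Normalizing constant Z = 0.03021 + 0.007392 = 0.037602.
P(Lumowitis | evidence) ≈ 0.03021 / 0.037602 ≈ 0.803
P(Lumis's disease | evidence) ≈ 0.007392 / 0.037602 ≈ 0.197
The largest is 0.803, so Lumowitis is most probable.

Lumowitis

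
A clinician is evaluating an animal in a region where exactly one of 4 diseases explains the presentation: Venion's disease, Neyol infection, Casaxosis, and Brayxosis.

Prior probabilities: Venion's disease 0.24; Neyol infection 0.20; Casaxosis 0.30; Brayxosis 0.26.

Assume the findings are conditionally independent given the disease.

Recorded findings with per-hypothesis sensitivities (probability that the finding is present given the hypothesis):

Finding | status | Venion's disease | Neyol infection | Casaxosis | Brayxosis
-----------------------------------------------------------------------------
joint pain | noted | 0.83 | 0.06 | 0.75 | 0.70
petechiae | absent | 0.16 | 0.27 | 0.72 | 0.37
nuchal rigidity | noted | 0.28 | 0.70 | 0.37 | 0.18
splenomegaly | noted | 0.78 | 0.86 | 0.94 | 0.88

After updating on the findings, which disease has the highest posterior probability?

For each hypothesis, the unnormalized posterior weight is prior × product of the finding likelihoods (using 1 − P(present | H) for each absent finding):
  Venion's disease: 0.24 × 0.83 × (1 − 0.16) × 0.28 × 0.78 = 0.036544
  Neyol infection: 0.20 × 0.06 × (1 − 0.27) × 0.70 × 0.86 = 0.0052735
  Casaxosis: 0.30 × 0.75 × (1 − 0.72) × 0.37 × 0.94 = 0.021911
  Brayxosis: 0.26 × 0.70 × (1 − 0.37) × 0.18 × 0.88 = 0.018162
Marginal likelihood of the evidence = 0.081891.
P(Venion's disease | evidence) ≈ 0.036544 / 0.081891 ≈ 0.446
P(Neyol infection | evidence) ≈ 0.0052735 / 0.081891 ≈ 0.064
P(Casaxosis | evidence) ≈ 0.021911 / 0.081891 ≈ 0.268
P(Brayxosis | evidence) ≈ 0.018162 / 0.081891 ≈ 0.222
The largest is 0.446, so Venion's disease is most probable.

Venion's disease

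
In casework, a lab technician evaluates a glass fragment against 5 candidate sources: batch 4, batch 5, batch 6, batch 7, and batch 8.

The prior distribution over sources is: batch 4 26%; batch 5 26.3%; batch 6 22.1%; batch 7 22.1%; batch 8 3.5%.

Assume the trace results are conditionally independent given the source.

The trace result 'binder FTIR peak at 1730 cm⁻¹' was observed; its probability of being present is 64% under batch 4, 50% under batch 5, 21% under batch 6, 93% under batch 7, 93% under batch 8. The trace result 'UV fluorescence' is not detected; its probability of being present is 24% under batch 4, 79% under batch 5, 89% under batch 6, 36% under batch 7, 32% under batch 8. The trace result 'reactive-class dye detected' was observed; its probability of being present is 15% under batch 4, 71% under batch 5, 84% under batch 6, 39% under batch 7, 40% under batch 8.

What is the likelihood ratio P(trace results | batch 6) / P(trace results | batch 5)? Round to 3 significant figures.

The Bayes factor is the ratio of the joint likelihoods of the trace result pattern under the two hypotheses (using 1 − P(present | H) for each absent trace result).
  batch 6: 0.21 × (1 − 0.89) × 0.84 = 0.019404
  batch 5: 0.50 × (1 − 0.79) × 0.71 = 0.07455
Bayes factor = 0.019404 / 0.07455 ≈ 0.260

0.260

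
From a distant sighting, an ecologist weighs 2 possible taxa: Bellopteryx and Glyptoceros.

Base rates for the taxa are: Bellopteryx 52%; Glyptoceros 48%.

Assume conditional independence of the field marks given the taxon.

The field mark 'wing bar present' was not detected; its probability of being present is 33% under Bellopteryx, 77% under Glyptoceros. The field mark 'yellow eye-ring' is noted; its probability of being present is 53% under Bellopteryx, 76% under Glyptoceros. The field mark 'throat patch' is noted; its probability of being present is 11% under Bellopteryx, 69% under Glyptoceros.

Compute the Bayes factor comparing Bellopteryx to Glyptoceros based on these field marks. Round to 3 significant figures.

Take the product of per-field mark likelihoods under each hypothesis (using 1 − P(present | H) for each absent field mark), then divide.
  Bellopteryx: (1 − 0.33) × 0.53 × 0.11 = 0.039061
  Glyptoceros: (1 − 0.77) × 0.76 × 0.69 = 0.12061
Bayes factor = 0.039061 / 0.12061 ≈ 0.324

0.324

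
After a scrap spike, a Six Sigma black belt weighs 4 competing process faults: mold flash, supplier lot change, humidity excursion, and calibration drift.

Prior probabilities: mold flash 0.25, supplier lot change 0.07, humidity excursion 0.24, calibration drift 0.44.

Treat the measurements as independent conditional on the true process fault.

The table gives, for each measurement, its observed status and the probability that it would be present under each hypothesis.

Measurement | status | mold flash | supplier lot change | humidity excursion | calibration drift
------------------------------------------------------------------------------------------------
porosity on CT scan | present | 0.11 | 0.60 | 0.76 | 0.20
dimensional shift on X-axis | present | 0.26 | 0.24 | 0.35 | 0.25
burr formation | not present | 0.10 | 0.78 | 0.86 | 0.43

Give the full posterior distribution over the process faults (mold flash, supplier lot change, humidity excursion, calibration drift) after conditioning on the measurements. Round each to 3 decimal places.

0.214, 0.074, 0.297, 0.416

By Bayes' rule with conditional independence, the unnormalized weight for each hypothesis is prior × ∏ likelihoods (using 1 − P(present | H) for each absent measurement):
  mold flash: 0.25 × 0.11 × 0.26 × (1 − 0.10) = 0.006435
  supplier lot change: 0.07 × 0.60 × 0.24 × (1 − 0.78) = 0.0022176
  humidity excursion: 0.24 × 0.76 × 0.35 × (1 − 0.86) = 0.0089376
  calibration drift: 0.44 × 0.20 × 0.25 × (1 − 0.43) = 0.01254
Normalizing constant Z = 0.006435 + 0.0022176 + 0.0089376 + 0.01254 = 0.03013.
P(mold flash | evidence) = 0.006435 / 0.03013 ≈ 0.214
P(supplier lot change | evidence) = 0.0022176 / 0.03013 ≈ 0.074
P(humidity excursion | evidence) = 0.0089376 / 0.03013 ≈ 0.297
P(calibration drift | evidence) = 0.01254 / 0.03013 ≈ 0.416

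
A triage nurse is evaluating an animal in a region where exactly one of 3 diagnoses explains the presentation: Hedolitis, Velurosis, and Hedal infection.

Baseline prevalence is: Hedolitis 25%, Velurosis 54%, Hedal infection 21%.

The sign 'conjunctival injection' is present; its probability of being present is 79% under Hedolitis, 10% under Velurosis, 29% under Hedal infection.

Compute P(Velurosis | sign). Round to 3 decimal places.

0.173

By Bayes' rule, the unnormalized weight for each hypothesis is prior × likelihood:
  Hedolitis: 0.25 × 0.79 = 0.1975
  Velurosis: 0.54 × 0.10 = 0.054
  Hedal infection: 0.21 × 0.29 = 0.0609
Normalizing constant Z = 0.1975 + 0.054 + 0.0609 = 0.3124.
P(Velurosis | evidence) = 0.054 / 0.3124 ≈ 0.173.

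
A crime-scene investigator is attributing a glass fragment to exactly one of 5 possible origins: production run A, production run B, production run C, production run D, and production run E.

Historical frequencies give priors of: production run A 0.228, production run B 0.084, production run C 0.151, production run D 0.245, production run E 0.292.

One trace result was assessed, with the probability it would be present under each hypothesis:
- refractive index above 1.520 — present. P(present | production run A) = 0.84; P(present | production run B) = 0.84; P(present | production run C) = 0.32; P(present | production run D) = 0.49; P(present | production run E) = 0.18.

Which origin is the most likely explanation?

production run A

Multiply each prior by the likelihood of the trace result:
  production run A: 0.228 × 0.84 = 0.19152
  production run B: 0.084 × 0.84 = 0.07056
  production run C: 0.151 × 0.32 = 0.04832
  production run D: 0.245 × 0.49 = 0.12005
  production run E: 0.292 × 0.18 = 0.05256
The unnormalized weights sum to 0.48301.
P(production run A | evidence) ≈ 0.19152 / 0.48301 ≈ 0.397
P(production run B | evidence) ≈ 0.07056 / 0.48301 ≈ 0.146
P(production run C | evidence) ≈ 0.04832 / 0.48301 ≈ 0.100
P(production run D | evidence) ≈ 0.12005 / 0.48301 ≈ 0.249
P(production run E | evidence) ≈ 0.05256 / 0.48301 ≈ 0.109
The largest is 0.397, so production run A is most probable.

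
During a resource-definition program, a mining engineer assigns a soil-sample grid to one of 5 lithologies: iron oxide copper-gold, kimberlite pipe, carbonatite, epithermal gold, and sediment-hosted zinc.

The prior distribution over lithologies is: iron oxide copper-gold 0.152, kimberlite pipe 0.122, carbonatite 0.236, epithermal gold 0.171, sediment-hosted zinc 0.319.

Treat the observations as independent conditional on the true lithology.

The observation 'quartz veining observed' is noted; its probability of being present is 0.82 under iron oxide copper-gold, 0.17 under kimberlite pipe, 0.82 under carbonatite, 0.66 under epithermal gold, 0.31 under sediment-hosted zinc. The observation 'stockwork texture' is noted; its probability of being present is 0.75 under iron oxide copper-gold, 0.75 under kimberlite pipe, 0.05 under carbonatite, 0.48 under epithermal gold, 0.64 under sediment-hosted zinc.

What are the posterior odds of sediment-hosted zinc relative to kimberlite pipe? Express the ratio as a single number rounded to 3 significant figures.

The normalizing constant cancels in an odds ratio, so compute prior × likelihood for the two hypotheses only:
  sediment-hosted zinc: 0.319 × 0.31 × 0.64 = 0.06329
  kimberlite pipe: 0.122 × 0.17 × 0.75 = 0.015555
Odds(sediment-hosted zinc : kimberlite pipe) = 0.06329 / 0.015555 ≈ 4.07.

4.07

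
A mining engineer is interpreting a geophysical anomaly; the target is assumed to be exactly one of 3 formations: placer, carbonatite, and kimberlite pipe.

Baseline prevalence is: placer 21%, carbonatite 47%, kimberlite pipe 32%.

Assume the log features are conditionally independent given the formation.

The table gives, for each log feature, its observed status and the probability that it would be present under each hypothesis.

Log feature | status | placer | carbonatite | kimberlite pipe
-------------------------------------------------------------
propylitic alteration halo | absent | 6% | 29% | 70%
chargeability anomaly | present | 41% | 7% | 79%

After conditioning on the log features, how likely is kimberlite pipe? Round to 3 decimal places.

For each hypothesis, the unnormalized posterior weight is prior × product of the log feature likelihoods (using 1 − P(present | H) for each absent log feature):
  placer: 0.21 × (1 − 0.06) × 0.41 = 0.080934
  carbonatite: 0.47 × (1 − 0.29) × 0.07 = 0.023359
  kimberlite pipe: 0.32 × (1 − 0.70) × 0.79 = 0.07584
Normalizing constant Z = 0.080934 + 0.023359 + 0.07584 = 0.18013.
P(kimberlite pipe | evidence) = 0.07584 / 0.18013 ≈ 0.421.

0.421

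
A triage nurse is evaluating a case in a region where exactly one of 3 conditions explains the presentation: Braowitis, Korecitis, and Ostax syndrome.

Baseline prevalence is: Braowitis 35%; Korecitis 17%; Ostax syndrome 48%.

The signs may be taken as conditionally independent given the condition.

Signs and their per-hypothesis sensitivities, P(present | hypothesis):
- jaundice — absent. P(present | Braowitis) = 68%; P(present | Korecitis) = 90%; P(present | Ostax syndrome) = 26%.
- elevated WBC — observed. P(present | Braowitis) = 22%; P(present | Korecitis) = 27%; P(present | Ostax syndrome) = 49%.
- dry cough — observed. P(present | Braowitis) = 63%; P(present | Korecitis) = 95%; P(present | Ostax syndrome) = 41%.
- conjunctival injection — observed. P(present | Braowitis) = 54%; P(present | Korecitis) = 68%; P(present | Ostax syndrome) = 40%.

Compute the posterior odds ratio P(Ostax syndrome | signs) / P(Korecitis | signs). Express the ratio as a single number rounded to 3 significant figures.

9.63

Unnormalized posterior weight (prior times the sign likelihoods) for each of the two hypotheses (using 1 − P(present | H) for each absent sign):
  Ostax syndrome: 0.48 × (1 − 0.26) × 0.49 × 0.41 × 0.40 = 0.028544
  Korecitis: 0.17 × (1 − 0.90) × 0.27 × 0.95 × 0.68 = 0.0029651
Posterior odds = 0.028544 / 0.0029651 ≈ 9.63.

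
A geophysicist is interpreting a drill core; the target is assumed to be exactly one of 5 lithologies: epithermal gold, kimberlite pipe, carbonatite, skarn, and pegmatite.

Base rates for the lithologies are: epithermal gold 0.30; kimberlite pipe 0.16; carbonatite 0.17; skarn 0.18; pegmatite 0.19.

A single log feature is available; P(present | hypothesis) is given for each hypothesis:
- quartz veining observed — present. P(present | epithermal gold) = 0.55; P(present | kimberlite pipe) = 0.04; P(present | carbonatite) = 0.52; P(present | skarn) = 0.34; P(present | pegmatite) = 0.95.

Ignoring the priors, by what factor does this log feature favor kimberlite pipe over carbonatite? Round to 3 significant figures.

The Bayes factor is the ratio of the two likelihoods.
  kimberlite pipe: 0.04
  carbonatite: 0.52
Bayes factor = 0.04 / 0.52 ≈ 0.0769

0.0769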